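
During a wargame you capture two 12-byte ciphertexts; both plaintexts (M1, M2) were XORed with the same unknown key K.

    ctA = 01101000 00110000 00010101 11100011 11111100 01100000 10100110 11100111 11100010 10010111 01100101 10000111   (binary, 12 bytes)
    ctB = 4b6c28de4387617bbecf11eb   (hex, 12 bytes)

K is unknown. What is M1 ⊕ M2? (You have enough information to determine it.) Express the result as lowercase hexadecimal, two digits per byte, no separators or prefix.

235c3d3dbfe7c79c5c58746c

ctA ⊕ ctB = (M1 ⊕ K) ⊕ (M2 ⊕ K) = M1 ⊕ M2 — the shared key cancels under XOR.
byte 0: 01101000 XOR 01001011 = 00100011
byte 1: 00110000 XOR 01101100 = 01011100
byte 2: 00010101 XOR 00101000 = 00111101
byte 3: 11100011 XOR 11011110 = 00111101
byte 4: 11111100 XOR 01000011 = 10111111
byte 5: 01100000 XOR 10000111 = 11100111
byte 6: 10100110 XOR 01100001 = 11000111
byte 7: 11100111 XOR 01111011 = 10011100
byte 8: 11100010 XOR 10111110 = 01011100
byte 9: 10010111 XOR 11001111 = 01011000
byte 10: 01100101 XOR 00010001 = 01110100
byte 11: 10000111 XOR 11101011 = 01101100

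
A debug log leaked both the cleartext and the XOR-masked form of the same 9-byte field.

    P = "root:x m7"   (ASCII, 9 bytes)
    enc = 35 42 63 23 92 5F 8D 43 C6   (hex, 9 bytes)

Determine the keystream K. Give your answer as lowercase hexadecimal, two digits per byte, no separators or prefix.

472d0c57a827ad2ef1

Since enc = P ⊕ K, XORing both sides with P gives K = P ⊕ enc.
72 ⊕ 35 = 47
6f ⊕ 42 = 2d
6f ⊕ 63 = 0c
74 ⊕ 23 = 57
3a ⊕ 92 = a8
78 ⊕ 5f = 27
20 ⊕ 8d = ad
6d ⊕ 43 = 2e
37 ⊕ c6 = f1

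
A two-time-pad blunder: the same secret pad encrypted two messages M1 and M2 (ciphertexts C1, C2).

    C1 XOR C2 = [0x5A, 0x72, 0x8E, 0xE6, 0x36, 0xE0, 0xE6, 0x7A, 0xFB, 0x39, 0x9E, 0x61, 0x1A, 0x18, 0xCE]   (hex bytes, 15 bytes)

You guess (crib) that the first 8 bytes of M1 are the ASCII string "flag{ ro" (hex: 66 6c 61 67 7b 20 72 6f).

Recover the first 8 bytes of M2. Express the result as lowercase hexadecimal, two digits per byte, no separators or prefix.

Since C1 ⊕ C2 = M1 ⊕ M2, XORing with the guessed M1 bytes yields the corresponding M2 bytes: M2 = (C1 ⊕ C2) ⊕ M1.
5a xor 66 = 3c
72 xor 6c = 1e
8e xor 61 = ef
e6 xor 67 = 81
36 xor 7b = 4d
e0 xor 20 = c0
e6 xor 72 = 94
7a xor 6f = 15

3c1eef814dc09415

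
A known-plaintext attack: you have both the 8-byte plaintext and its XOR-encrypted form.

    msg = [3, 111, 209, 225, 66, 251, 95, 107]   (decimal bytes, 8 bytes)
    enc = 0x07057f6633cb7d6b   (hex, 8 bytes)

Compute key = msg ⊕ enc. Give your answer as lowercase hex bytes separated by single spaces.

04 6a ae 87 71 30 22 00

Since enc = msg ⊕ key, XORing both sides with msg gives key = msg ⊕ enc.
03 ^ 07 = 04
6f ^ 05 = 6a
d1 ^ 7f = ae
e1 ^ 66 = 87
42 ^ 33 = 71
fb ^ cb = 30
5f ^ 7d = 22
6b ^ 6b = 00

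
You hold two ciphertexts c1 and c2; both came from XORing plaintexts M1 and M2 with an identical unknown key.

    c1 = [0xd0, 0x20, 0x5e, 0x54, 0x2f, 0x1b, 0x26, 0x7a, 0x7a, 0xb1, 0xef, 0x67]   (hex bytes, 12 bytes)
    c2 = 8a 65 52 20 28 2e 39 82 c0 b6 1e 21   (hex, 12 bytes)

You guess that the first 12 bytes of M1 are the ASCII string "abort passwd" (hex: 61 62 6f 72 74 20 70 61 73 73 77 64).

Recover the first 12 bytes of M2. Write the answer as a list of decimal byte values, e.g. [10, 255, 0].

First, c1 ⊕ c2 = (M1 ⊕ K) ⊕ (M2 ⊕ K) = M1 ⊕ M2, so the key drops out. Then M2 = (M1 ⊕ M2) ⊕ M1 over the first 12 bytes.
byte 0: (d0 ⊕ 8a) ⊕ 61 = 5a ⊕ 61 = 3b
byte 1: (20 ⊕ 65) ⊕ 62 = 45 ⊕ 62 = 27
byte 2: (5e ⊕ 52) ⊕ 6f = 0c ⊕ 6f = 63
byte 3: (54 ⊕ 20) ⊕ 72 = 74 ⊕ 72 = 06
byte 4: (2f ⊕ 28) ⊕ 74 = 07 ⊕ 74 = 73
byte 5: (1b ⊕ 2e) ⊕ 20 = 35 ⊕ 20 = 15
byte 6: (26 ⊕ 39) ⊕ 70 = 1f ⊕ 70 = 6f
byte 7: (7a ⊕ 82) ⊕ 61 = f8 ⊕ 61 = 99
byte 8: (7a ⊕ c0) ⊕ 73 = ba ⊕ 73 = c9
byte 9: (b1 ⊕ b6) ⊕ 73 = 07 ⊕ 73 = 74
byte 10: (ef ⊕ 1e) ⊕ 77 = f1 ⊕ 77 = 86
byte 11: (67 ⊕ 21) ⊕ 64 = 46 ⊕ 64 = 22

[59, 39, 99, 6, 115, 21, 111, 153, 201, 116, 134, 34]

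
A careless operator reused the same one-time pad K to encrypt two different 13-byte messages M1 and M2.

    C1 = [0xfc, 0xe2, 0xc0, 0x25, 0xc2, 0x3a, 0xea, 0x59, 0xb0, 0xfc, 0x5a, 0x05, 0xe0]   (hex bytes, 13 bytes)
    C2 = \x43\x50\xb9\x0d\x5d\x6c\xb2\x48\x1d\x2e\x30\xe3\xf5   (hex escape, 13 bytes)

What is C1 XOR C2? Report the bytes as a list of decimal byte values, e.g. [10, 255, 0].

C1 ⊕ C2 = (M1 ⊕ K) ⊕ (M2 ⊕ K) = M1 ⊕ M2 — the shared key cancels under XOR.
fc ^ 43 = bf
e2 ^ 50 = b2
c0 ^ b9 = 79
25 ^ 0d = 28
c2 ^ 5d = 9f
3a ^ 6c = 56
ea ^ b2 = 58
59 ^ 48 = 11
b0 ^ 1d = ad
fc ^ 2e = d2
5a ^ 30 = 6a
05 ^ e3 = e6
e0 ^ f5 = 15

[191, 178, 121, 40, 159, 86, 88, 17, 173, 210, 106, 230, 21]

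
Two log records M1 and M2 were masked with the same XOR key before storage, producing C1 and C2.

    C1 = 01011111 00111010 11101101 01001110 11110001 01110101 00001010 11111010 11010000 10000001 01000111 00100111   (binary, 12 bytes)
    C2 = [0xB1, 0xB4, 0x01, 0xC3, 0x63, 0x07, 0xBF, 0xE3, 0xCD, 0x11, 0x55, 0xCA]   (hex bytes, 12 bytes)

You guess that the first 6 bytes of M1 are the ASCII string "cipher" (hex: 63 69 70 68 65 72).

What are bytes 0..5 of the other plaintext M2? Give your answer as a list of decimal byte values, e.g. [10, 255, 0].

First, C1 ⊕ C2 = (M1 ⊕ K) ⊕ (M2 ⊕ K) = M1 ⊕ M2, so the key drops out. Then M2 = (M1 ⊕ M2) ⊕ M1 over the first 6 bytes.
byte 0: (5f XOR b1) XOR 63 = ee XOR 63 = 8d
byte 1: (3a XOR b4) XOR 69 = 8e XOR 69 = e7
byte 2: (ed XOR 01) XOR 70 = ec XOR 70 = 9c
byte 3: (4e XOR c3) XOR 68 = 8d XOR 68 = e5
byte 4: (f1 XOR 63) XOR 65 = 92 XOR 65 = f7
byte 5: (75 XOR 07) XOR 72 = 72 XOR 72 = 00

[141, 231, 156, 229, 247, 0]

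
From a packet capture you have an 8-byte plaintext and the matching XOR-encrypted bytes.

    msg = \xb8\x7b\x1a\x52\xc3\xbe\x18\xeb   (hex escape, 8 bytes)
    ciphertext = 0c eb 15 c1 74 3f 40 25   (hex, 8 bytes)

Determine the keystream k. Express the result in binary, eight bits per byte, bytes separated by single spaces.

10110100 10010000 00001111 10010011 10110111 10000001 01011000 11001110

Since ciphertext = msg ⊕ k, XORing both sides with msg gives k = msg ⊕ ciphertext.
b8 ⊕ 0c = b4
7b ⊕ eb = 90
1a ⊕ 15 = 0f
52 ⊕ c1 = 93
c3 ⊕ 74 = b7
be ⊕ 3f = 81
18 ⊕ 40 = 58
eb ⊕ 25 = ce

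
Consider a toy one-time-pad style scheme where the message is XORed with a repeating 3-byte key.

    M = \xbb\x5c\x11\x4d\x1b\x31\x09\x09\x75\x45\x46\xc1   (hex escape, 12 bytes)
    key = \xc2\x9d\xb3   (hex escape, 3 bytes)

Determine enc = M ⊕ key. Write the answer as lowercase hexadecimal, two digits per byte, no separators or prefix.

The 3-byte key repeats, so the effective keystream is c2 9d b3 c2 9d b3 c2 9d b3 c2 9d b3.
byte 0: bb XOR c2 = 79
byte 1: 5c XOR 9d = c1
byte 2: 11 XOR b3 = a2
byte 3: 4d XOR c2 = 8f
byte 4: 1b XOR 9d = 86
byte 5: 31 XOR b3 = 82
byte 6: 09 XOR c2 = cb
byte 7: 09 XOR 9d = 94
byte 8: 75 XOR b3 = c6
byte 9: 45 XOR c2 = 87
byte 10: 46 XOR 9d = db
byte 11: c1 XOR b3 = 72

79c1a28f8682cb94c687db72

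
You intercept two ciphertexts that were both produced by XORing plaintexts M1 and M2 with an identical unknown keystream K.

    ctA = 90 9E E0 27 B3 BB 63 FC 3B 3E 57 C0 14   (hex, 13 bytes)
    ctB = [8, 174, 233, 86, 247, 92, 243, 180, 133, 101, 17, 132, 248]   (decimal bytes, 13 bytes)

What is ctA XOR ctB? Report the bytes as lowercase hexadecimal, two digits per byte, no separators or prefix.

9830097144e79048be5b4644ec

ctA ⊕ ctB = (M1 ⊕ K) ⊕ (M2 ⊕ K) = M1 ⊕ M2 — the shared key cancels under XOR.
144 xor   8 = 152
158 xor 174 =  48
224 xor 233 =   9
 39 xor  86 = 113
179 xor 247 =  68
187 xor  92 = 231
 99 xor 243 = 144
252 xor 180 =  72
 59 xor 133 = 190
 62 xor 101 =  91
 87 xor  17 =  70
192 xor 132 =  68
 20 xor 248 = 236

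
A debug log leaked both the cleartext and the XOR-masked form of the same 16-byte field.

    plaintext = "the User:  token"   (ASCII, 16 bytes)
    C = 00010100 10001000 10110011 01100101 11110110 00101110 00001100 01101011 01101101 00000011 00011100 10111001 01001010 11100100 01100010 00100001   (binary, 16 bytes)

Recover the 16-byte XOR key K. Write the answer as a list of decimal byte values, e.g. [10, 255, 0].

[96, 224, 214, 69, 163, 93, 105, 25, 87, 35, 60, 205, 37, 143, 7, 79]

Since C = plaintext ⊕ K, XORing both sides with plaintext gives K = plaintext ⊕ C.
byte 0: 01110100 ^ 00010100 = 01100000
byte 1: 01101000 ^ 10001000 = 11100000
byte 2: 01100101 ^ 10110011 = 11010110
byte 3: 00100000 ^ 01100101 = 01000101
byte 4: 01010101 ^ 11110110 = 10100011
byte 5: 01110011 ^ 00101110 = 01011101
byte 6: 01100101 ^ 00001100 = 01101001
byte 7: 01110010 ^ 01101011 = 00011001
byte 8: 00111010 ^ 01101101 = 01010111
byte 9: 00100000 ^ 00000011 = 00100011
byte 10: 00100000 ^ 00011100 = 00111100
byte 11: 01110100 ^ 10111001 = 11001101
byte 12: 01101111 ^ 01001010 = 00100101
byte 13: 01101011 ^ 11100100 = 10001111
byte 14: 01100101 ^ 01100010 = 00000111
byte 15: 01101110 ^ 00100001 = 01001111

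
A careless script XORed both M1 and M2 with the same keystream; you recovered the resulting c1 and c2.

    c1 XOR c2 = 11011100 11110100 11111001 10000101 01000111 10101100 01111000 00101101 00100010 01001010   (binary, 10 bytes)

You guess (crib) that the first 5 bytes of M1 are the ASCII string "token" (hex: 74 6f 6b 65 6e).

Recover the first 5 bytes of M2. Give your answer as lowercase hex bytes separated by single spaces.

a8 9b 92 e0 29

Since c1 ⊕ c2 = M1 ⊕ M2, XORing with the guessed M1 bytes yields the corresponding M2 bytes: M2 = (c1 ⊕ c2) ⊕ M1.
dc XOR 74 = a8
f4 XOR 6f = 9b
f9 XOR 6b = 92
85 XOR 65 = e0
47 XOR 6e = 29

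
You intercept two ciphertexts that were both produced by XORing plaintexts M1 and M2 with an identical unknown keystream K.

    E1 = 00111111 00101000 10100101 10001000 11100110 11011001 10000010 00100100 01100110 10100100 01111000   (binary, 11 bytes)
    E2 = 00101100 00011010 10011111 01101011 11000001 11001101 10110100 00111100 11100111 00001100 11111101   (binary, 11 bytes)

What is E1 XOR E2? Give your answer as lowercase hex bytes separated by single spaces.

E1 ⊕ E2 = (M1 ⊕ K) ⊕ (M2 ⊕ K) = M1 ⊕ M2 — the shared key cancels under XOR.
 63 ^  44 =  19
 40 ^  26 =  50
165 ^ 159 =  58
136 ^ 107 = 227
230 ^ 193 =  39
217 ^ 205 =  20
130 ^ 180 =  54
 36 ^  60 =  24
102 ^ 231 = 129
164 ^  12 = 168
120 ^ 253 = 133

13 32 3a e3 27 14 36 18 81 a8 85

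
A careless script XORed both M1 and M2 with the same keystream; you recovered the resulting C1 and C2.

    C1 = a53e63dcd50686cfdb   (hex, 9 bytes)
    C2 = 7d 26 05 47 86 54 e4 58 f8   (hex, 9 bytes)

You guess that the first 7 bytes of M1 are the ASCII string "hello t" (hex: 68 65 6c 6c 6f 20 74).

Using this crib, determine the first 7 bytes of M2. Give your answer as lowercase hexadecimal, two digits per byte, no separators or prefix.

First, C1 ⊕ C2 = (M1 ⊕ K) ⊕ (M2 ⊕ K) = M1 ⊕ M2, so the key drops out. Then M2 = (M1 ⊕ M2) ⊕ M1 over the first 7 bytes.
byte 0: (a5 ⊕ 7d) ⊕ 68 = d8 ⊕ 68 = b0
byte 1: (3e ⊕ 26) ⊕ 65 = 18 ⊕ 65 = 7d
byte 2: (63 ⊕ 05) ⊕ 6c = 66 ⊕ 6c = 0a
byte 3: (dc ⊕ 47) ⊕ 6c = 9b ⊕ 6c = f7
byte 4: (d5 ⊕ 86) ⊕ 6f = 53 ⊕ 6f = 3c
byte 5: (06 ⊕ 54) ⊕ 20 = 52 ⊕ 20 = 72
byte 6: (86 ⊕ e4) ⊕ 74 = 62 ⊕ 74 = 16

b07d0af73c7216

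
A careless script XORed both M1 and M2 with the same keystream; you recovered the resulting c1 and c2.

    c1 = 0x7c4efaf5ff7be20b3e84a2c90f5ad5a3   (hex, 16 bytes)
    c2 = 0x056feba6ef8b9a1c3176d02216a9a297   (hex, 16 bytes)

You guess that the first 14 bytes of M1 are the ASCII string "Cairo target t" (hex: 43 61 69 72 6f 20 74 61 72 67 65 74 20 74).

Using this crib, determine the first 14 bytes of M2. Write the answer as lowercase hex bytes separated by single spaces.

3a 40 78 21 7f d0 0c 76 7d 95 17 9f 39 87

First, c1 ⊕ c2 = (M1 ⊕ K) ⊕ (M2 ⊕ K) = M1 ⊕ M2, so the key drops out. Then M2 = (M1 ⊕ M2) ⊕ M1 over the first 14 bytes.
byte 0: (7c xor 05) xor 43 = 79 xor 43 = 3a
byte 1: (4e xor 6f) xor 61 = 21 xor 61 = 40
byte 2: (fa xor eb) xor 69 = 11 xor 69 = 78
byte 3: (f5 xor a6) xor 72 = 53 xor 72 = 21
byte 4: (ff xor ef) xor 6f = 10 xor 6f = 7f
byte 5: (7b xor 8b) xor 20 = f0 xor 20 = d0
byte 6: (e2 xor 9a) xor 74 = 78 xor 74 = 0c
byte 7: (0b xor 1c) xor 61 = 17 xor 61 = 76
byte 8: (3e xor 31) xor 72 = 0f xor 72 = 7d
byte 9: (84 xor 76) xor 67 = f2 xor 67 = 95
byte 10: (a2 xor d0) xor 65 = 72 xor 65 = 17
byte 11: (c9 xor 22) xor 74 = eb xor 74 = 9f
byte 12: (0f xor 16) xor 20 = 19 xor 20 = 39
byte 13: (5a xor a9) xor 74 = f3 xor 74 = 87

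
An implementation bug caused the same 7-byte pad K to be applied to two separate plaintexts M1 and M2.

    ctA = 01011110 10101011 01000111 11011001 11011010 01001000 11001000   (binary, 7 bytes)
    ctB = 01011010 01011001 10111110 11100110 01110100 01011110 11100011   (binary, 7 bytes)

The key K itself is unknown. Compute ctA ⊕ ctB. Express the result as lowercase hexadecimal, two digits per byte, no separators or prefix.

ctA ⊕ ctB = (M1 ⊕ K) ⊕ (M2 ⊕ K) = M1 ⊕ M2 — the shared key cancels under XOR.
01011110 ^ 01011010 = 00000100
10101011 ^ 01011001 = 11110010
01000111 ^ 10111110 = 11111001
11011001 ^ 11100110 = 00111111
11011010 ^ 01110100 = 10101110
01001000 ^ 01011110 = 00010110
11001000 ^ 11100011 = 00101011

04f2f93fae162b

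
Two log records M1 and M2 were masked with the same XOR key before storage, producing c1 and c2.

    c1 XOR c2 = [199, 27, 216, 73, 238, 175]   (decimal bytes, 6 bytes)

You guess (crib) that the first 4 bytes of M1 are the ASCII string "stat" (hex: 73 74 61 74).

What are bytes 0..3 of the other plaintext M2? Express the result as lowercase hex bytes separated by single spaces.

b4 6f b9 3d

Since c1 ⊕ c2 = M1 ⊕ M2, XORing with the guessed M1 bytes yields the corresponding M2 bytes: M2 = (c1 ⊕ c2) ⊕ M1.
199 xor 115 = 180
 27 xor 116 = 111
216 xor  97 = 185
 73 xor 116 =  61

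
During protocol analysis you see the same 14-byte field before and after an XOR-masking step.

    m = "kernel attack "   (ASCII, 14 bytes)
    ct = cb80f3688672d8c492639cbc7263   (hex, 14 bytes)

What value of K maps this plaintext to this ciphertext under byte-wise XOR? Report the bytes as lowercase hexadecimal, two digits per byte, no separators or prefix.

a0e58106e31ef8a5e617fddf1943

Since ct = m ⊕ K, XORing both sides with m gives K = m ⊕ ct.
6b XOR cb = a0
65 XOR 80 = e5
72 XOR f3 = 81
6e XOR 68 = 06
65 XOR 86 = e3
6c XOR 72 = 1e
20 XOR d8 = f8
61 XOR c4 = a5
74 XOR 92 = e6
74 XOR 63 = 17
61 XOR 9c = fd
63 XOR bc = df
6b XOR 72 = 19
20 XOR 63 = 43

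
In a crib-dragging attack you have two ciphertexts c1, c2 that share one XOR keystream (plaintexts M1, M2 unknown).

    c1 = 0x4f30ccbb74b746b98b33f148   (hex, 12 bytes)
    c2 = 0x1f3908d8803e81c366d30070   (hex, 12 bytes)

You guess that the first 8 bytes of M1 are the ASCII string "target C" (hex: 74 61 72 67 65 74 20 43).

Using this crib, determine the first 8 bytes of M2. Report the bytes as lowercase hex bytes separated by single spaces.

First, c1 ⊕ c2 = (M1 ⊕ K) ⊕ (M2 ⊕ K) = M1 ⊕ M2, so the key drops out. Then M2 = (M1 ⊕ M2) ⊕ M1 over the first 8 bytes.
byte 0: (4f xor 1f) xor 74 = 50 xor 74 = 24
byte 1: (30 xor 39) xor 61 = 09 xor 61 = 68
byte 2: (cc xor 08) xor 72 = c4 xor 72 = b6
byte 3: (bb xor d8) xor 67 = 63 xor 67 = 04
byte 4: (74 xor 80) xor 65 = f4 xor 65 = 91
byte 5: (b7 xor 3e) xor 74 = 89 xor 74 = fd
byte 6: (46 xor 81) xor 20 = c7 xor 20 = e7
byte 7: (b9 xor c3) xor 43 = 7a xor 43 = 39

24 68 b6 04 91 fd e7 39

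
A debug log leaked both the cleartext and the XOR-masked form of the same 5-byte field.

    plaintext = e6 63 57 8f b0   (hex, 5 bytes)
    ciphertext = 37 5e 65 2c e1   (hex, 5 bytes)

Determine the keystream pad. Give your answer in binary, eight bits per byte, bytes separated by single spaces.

Since ciphertext = plaintext ⊕ pad, XORing both sides with plaintext gives pad = plaintext ⊕ ciphertext.
byte 0: e6 ^ 37 = d1
byte 1: 63 ^ 5e = 3d
byte 2: 57 ^ 65 = 32
byte 3: 8f ^ 2c = a3
byte 4: b0 ^ e1 = 51

11010001 00111101 00110010 10100011 01010001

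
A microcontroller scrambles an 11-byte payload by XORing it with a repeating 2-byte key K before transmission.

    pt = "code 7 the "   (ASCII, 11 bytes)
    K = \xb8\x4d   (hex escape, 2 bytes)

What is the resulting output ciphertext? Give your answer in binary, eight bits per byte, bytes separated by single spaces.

11011011 00100010 11011100 00101000 10011000 01111010 10011000 00111001 11010000 00101000 10011000

The 2-byte key repeats, so the effective keystream is b8 4d b8 4d b8 4d b8 4d b8 4d b8.
byte 0: 01100011 ^ 10111000 = 11011011
byte 1: 01101111 ^ 01001101 = 00100010
byte 2: 01100100 ^ 10111000 = 11011100
byte 3: 01100101 ^ 01001101 = 00101000
byte 4: 00100000 ^ 10111000 = 10011000
byte 5: 00110111 ^ 01001101 = 01111010
byte 6: 00100000 ^ 10111000 = 10011000
byte 7: 01110100 ^ 01001101 = 00111001
byte 8: 01101000 ^ 10111000 = 11010000
byte 9: 01100101 ^ 01001101 = 00101000
byte 10: 00100000 ^ 10111000 = 10011000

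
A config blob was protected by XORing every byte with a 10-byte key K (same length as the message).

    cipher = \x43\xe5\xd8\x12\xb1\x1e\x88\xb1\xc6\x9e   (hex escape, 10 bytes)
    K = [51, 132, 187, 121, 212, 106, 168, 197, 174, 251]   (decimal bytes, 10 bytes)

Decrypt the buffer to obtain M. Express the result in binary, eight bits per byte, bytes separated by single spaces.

01110000 01100001 01100011 01101011 01100101 01110100 00100000 01110100 01101000 01100101

byte 0:  67 xor  51 = 112
byte 1: 229 xor 132 =  97
byte 2: 216 xor 187 =  99
byte 3:  18 xor 121 = 107
byte 4: 177 xor 212 = 101
byte 5:  30 xor 106 = 116
byte 6: 136 xor 168 =  32
byte 7: 177 xor 197 = 116
byte 8: 198 xor 174 = 104
byte 9: 158 xor 251 = 101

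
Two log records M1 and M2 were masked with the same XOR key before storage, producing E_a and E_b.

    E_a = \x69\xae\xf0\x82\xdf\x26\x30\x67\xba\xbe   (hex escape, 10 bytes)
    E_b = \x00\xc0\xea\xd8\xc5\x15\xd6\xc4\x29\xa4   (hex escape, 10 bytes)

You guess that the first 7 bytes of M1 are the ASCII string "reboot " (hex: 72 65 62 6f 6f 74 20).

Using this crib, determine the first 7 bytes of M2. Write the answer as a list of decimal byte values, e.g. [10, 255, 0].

[27, 11, 120, 53, 117, 71, 198]

First, E_a ⊕ E_b = (M1 ⊕ K) ⊕ (M2 ⊕ K) = M1 ⊕ M2, so the key drops out. Then M2 = (M1 ⊕ M2) ⊕ M1 over the first 7 bytes.
byte 0: (69 XOR 00) XOR 72 = 69 XOR 72 = 1b
byte 1: (ae XOR c0) XOR 65 = 6e XOR 65 = 0b
byte 2: (f0 XOR ea) XOR 62 = 1a XOR 62 = 78
byte 3: (82 XOR d8) XOR 6f = 5a XOR 6f = 35
byte 4: (df XOR c5) XOR 6f = 1a XOR 6f = 75
byte 5: (26 XOR 15) XOR 74 = 33 XOR 74 = 47
byte 6: (30 XOR d6) XOR 20 = e6 XOR 20 = c6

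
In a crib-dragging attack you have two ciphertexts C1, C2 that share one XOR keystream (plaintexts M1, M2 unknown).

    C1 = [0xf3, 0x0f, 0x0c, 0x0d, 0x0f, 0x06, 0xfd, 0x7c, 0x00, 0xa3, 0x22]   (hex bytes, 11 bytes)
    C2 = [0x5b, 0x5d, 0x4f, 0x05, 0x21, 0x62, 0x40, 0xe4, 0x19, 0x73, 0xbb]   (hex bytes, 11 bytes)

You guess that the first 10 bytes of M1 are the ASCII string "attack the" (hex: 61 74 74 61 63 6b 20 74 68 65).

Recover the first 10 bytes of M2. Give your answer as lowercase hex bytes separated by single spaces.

First, C1 ⊕ C2 = (M1 ⊕ K) ⊕ (M2 ⊕ K) = M1 ⊕ M2, so the key drops out. Then M2 = (M1 ⊕ M2) ⊕ M1 over the first 10 bytes.
byte 0: (f3 ^ 5b) ^ 61 = a8 ^ 61 = c9
byte 1: (0f ^ 5d) ^ 74 = 52 ^ 74 = 26
byte 2: (0c ^ 4f) ^ 74 = 43 ^ 74 = 37
byte 3: (0d ^ 05) ^ 61 = 08 ^ 61 = 69
byte 4: (0f ^ 21) ^ 63 = 2e ^ 63 = 4d
byte 5: (06 ^ 62) ^ 6b = 64 ^ 6b = 0f
byte 6: (fd ^ 40) ^ 20 = bd ^ 20 = 9d
byte 7: (7c ^ e4) ^ 74 = 98 ^ 74 = ec
byte 8: (00 ^ 19) ^ 68 = 19 ^ 68 = 71
byte 9: (a3 ^ 73) ^ 65 = d0 ^ 65 = b5

c9 26 37 69 4d 0f 9d ec 71 b5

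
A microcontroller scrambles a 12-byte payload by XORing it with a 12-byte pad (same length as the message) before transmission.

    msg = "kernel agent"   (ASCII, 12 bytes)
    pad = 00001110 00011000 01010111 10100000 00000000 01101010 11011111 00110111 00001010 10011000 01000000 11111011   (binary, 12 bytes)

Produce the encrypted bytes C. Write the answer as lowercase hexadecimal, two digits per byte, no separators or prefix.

657d25ce6506ff566dfd2e8f

byte 0: 01101011 ⊕ 00001110 = 01100101
byte 1: 01100101 ⊕ 00011000 = 01111101
byte 2: 01110010 ⊕ 01010111 = 00100101
byte 3: 01101110 ⊕ 10100000 = 11001110
byte 4: 01100101 ⊕ 00000000 = 01100101
byte 5: 01101100 ⊕ 01101010 = 00000110
byte 6: 00100000 ⊕ 11011111 = 11111111
byte 7: 01100001 ⊕ 00110111 = 01010110
byte 8: 01100111 ⊕ 00001010 = 01101101
byte 9: 01100101 ⊕ 10011000 = 11111101
byte 10: 01101110 ⊕ 01000000 = 00101110
byte 11: 01110100 ⊕ 11111011 = 10001111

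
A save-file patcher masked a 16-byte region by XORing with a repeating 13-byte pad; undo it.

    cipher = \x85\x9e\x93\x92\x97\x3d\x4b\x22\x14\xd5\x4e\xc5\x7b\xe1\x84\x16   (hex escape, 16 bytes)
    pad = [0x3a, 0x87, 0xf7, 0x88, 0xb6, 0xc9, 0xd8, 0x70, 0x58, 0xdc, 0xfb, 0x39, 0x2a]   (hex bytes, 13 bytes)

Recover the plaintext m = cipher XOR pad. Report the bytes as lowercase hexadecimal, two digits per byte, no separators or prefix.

bf19641a21f493524c09b5fc51db03e1

The 13-byte key repeats, so the effective keystream is 3a 87 f7 88 b6 c9 d8 70 58 dc fb 39 2a 3a 87 f7.
byte 0: 85 xor 3a = bf
byte 1: 9e xor 87 = 19
byte 2: 93 xor f7 = 64
byte 3: 92 xor 88 = 1a
byte 4: 97 xor b6 = 21
byte 5: 3d xor c9 = f4
byte 6: 4b xor d8 = 93
byte 7: 22 xor 70 = 52
byte 8: 14 xor 58 = 4c
byte 9: d5 xor dc = 09
byte 10: 4e xor fb = b5
byte 11: c5 xor 39 = fc
byte 12: 7b xor 2a = 51
byte 13: e1 xor 3a = db
byte 14: 84 xor 87 = 03
byte 15: 16 xor f7 = e1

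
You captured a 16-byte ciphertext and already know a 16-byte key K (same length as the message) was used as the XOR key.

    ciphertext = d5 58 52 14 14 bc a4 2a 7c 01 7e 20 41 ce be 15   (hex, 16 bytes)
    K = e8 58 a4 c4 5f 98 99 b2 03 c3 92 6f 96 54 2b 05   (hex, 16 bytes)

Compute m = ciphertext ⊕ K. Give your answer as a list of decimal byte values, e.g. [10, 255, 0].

byte 0: d5 ^ e8 = 3d
byte 1: 58 ^ 58 = 00
byte 2: 52 ^ a4 = f6
byte 3: 14 ^ c4 = d0
byte 4: 14 ^ 5f = 4b
byte 5: bc ^ 98 = 24
byte 6: a4 ^ 99 = 3d
byte 7: 2a ^ b2 = 98
byte 8: 7c ^ 03 = 7f
byte 9: 01 ^ c3 = c2
byte 10: 7e ^ 92 = ec
byte 11: 20 ^ 6f = 4f
byte 12: 41 ^ 96 = d7
byte 13: ce ^ 54 = 9a
byte 14: be ^ 2b = 95
byte 15: 15 ^ 05 = 10

[61, 0, 246, 208, 75, 36, 61, 152, 127, 194, 236, 79, 215, 154, 149, 16]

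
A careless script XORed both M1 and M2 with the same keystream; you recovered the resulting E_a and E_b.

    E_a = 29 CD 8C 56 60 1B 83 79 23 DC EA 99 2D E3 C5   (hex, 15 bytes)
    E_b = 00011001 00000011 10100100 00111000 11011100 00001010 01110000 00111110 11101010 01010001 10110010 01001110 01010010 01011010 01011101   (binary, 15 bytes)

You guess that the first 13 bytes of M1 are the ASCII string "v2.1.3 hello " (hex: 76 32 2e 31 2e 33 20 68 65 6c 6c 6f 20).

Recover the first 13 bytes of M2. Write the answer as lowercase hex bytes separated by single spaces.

First, E_a ⊕ E_b = (M1 ⊕ K) ⊕ (M2 ⊕ K) = M1 ⊕ M2, so the key drops out. Then M2 = (M1 ⊕ M2) ⊕ M1 over the first 13 bytes.
byte 0: (29 xor 19) xor 76 = 30 xor 76 = 46
byte 1: (cd xor 03) xor 32 = ce xor 32 = fc
byte 2: (8c xor a4) xor 2e = 28 xor 2e = 06
byte 3: (56 xor 38) xor 31 = 6e xor 31 = 5f
byte 4: (60 xor dc) xor 2e = bc xor 2e = 92
byte 5: (1b xor 0a) xor 33 = 11 xor 33 = 22
byte 6: (83 xor 70) xor 20 = f3 xor 20 = d3
byte 7: (79 xor 3e) xor 68 = 47 xor 68 = 2f
byte 8: (23 xor ea) xor 65 = c9 xor 65 = ac
byte 9: (dc xor 51) xor 6c = 8d xor 6c = e1
byte 10: (ea xor b2) xor 6c = 58 xor 6c = 34
byte 11: (99 xor 4e) xor 6f = d7 xor 6f = b8
byte 12: (2d xor 52) xor 20 = 7f xor 20 = 5f

46 fc 06 5f 92 22 d3 2f ac e1 34 b8 5f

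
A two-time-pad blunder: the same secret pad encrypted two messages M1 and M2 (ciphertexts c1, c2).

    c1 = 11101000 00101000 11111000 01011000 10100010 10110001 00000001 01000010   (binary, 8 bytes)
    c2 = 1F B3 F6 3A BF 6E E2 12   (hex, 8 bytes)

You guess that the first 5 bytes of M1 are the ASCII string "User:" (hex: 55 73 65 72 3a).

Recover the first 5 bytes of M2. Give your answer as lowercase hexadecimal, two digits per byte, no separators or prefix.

a2e86b1027

First, c1 ⊕ c2 = (M1 ⊕ K) ⊕ (M2 ⊕ K) = M1 ⊕ M2, so the key drops out. Then M2 = (M1 ⊕ M2) ⊕ M1 over the first 5 bytes.
byte 0: (e8 xor 1f) xor 55 = f7 xor 55 = a2
byte 1: (28 xor b3) xor 73 = 9b xor 73 = e8
byte 2: (f8 xor f6) xor 65 = 0e xor 65 = 6b
byte 3: (58 xor 3a) xor 72 = 62 xor 72 = 10
byte 4: (a2 xor bf) xor 3a = 1d xor 3a = 27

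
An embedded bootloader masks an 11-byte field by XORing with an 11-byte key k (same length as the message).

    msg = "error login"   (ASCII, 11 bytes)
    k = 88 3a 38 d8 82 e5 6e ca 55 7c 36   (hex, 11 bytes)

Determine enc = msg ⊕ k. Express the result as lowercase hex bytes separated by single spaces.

ed 48 4a b7 f0 c5 02 a5 32 15 58

byte 0: 01100101 XOR 10001000 = 11101101
byte 1: 01110010 XOR 00111010 = 01001000
byte 2: 01110010 XOR 00111000 = 01001010
byte 3: 01101111 XOR 11011000 = 10110111
byte 4: 01110010 XOR 10000010 = 11110000
byte 5: 00100000 XOR 11100101 = 11000101
byte 6: 01101100 XOR 01101110 = 00000010
byte 7: 01101111 XOR 11001010 = 10100101
byte 8: 01100111 XOR 01010101 = 00110010
byte 9: 01101001 XOR 01111100 = 00010101
byte 10: 01101110 XOR 00110110 = 01011000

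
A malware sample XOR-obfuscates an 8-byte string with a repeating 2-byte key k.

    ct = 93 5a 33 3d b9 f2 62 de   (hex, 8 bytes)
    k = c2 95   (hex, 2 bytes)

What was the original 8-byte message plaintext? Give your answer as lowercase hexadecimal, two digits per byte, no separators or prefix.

The 2-byte key repeats, so the effective keystream is c2 95 c2 95 c2 95 c2 95.
byte 0: 10010011 ⊕ 11000010 = 01010001
byte 1: 01011010 ⊕ 10010101 = 11001111
byte 2: 00110011 ⊕ 11000010 = 11110001
byte 3: 00111101 ⊕ 10010101 = 10101000
byte 4: 10111001 ⊕ 11000010 = 01111011
byte 5: 11110010 ⊕ 10010101 = 01100111
byte 6: 01100010 ⊕ 11000010 = 10100000
byte 7: 11011110 ⊕ 10010101 = 01001011

51cff1a87b67a04b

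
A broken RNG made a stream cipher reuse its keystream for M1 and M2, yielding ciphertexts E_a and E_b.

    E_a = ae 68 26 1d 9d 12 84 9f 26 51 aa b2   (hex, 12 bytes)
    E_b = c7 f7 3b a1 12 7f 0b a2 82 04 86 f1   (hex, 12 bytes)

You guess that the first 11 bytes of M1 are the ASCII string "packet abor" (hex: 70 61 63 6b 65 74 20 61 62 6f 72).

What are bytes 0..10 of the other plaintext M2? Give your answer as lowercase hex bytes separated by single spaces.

First, E_a ⊕ E_b = (M1 ⊕ K) ⊕ (M2 ⊕ K) = M1 ⊕ M2, so the key drops out. Then M2 = (M1 ⊕ M2) ⊕ M1 over the first 11 bytes.
byte 0: (ae xor c7) xor 70 = 69 xor 70 = 19
byte 1: (68 xor f7) xor 61 = 9f xor 61 = fe
byte 2: (26 xor 3b) xor 63 = 1d xor 63 = 7e
byte 3: (1d xor a1) xor 6b = bc xor 6b = d7
byte 4: (9d xor 12) xor 65 = 8f xor 65 = ea
byte 5: (12 xor 7f) xor 74 = 6d xor 74 = 19
byte 6: (84 xor 0b) xor 20 = 8f xor 20 = af
byte 7: (9f xor a2) xor 61 = 3d xor 61 = 5c
byte 8: (26 xor 82) xor 62 = a4 xor 62 = c6
byte 9: (51 xor 04) xor 6f = 55 xor 6f = 3a
byte 10: (aa xor 86) xor 72 = 2c xor 72 = 5e

19 fe 7e d7 ea 19 af 5c c6 3a 5e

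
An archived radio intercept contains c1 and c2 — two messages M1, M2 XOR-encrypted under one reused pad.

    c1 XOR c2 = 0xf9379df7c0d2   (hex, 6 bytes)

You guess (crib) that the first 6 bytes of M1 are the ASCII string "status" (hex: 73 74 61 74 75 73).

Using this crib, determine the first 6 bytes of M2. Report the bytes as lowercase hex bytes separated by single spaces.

Since c1 ⊕ c2 = M1 ⊕ M2, XORing with the guessed M1 bytes yields the corresponding M2 bytes: M2 = (c1 ⊕ c2) ⊕ M1.
byte 0: f9 ^ 73 = 8a
byte 1: 37 ^ 74 = 43
byte 2: 9d ^ 61 = fc
byte 3: f7 ^ 74 = 83
byte 4: c0 ^ 75 = b5
byte 5: d2 ^ 73 = a1

8a 43 fc 83 b5 a1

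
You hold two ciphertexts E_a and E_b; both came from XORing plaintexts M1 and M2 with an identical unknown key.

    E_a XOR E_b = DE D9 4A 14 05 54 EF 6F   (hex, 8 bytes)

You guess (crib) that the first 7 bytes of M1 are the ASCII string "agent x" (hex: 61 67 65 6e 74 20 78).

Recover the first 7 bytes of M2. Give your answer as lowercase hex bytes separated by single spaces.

Since E_a ⊕ E_b = M1 ⊕ M2, XORing with the guessed M1 bytes yields the corresponding M2 bytes: M2 = (E_a ⊕ E_b) ⊕ M1.
byte 0: 222 ^  97 = 191
byte 1: 217 ^ 103 = 190
byte 2:  74 ^ 101 =  47
byte 3:  20 ^ 110 = 122
byte 4:   5 ^ 116 = 113
byte 5:  84 ^  32 = 116
byte 6: 239 ^ 120 = 151

bf be 2f 7a 71 74 97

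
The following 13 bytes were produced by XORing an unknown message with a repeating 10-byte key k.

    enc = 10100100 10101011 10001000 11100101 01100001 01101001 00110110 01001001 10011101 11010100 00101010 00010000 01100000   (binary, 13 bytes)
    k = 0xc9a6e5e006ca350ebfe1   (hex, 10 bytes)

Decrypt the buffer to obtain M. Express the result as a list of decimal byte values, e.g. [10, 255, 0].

The 10-byte key repeats, so the effective keystream is c9 a6 e5 e0 06 ca 35 0e bf e1 c9 a6 e5.
byte 0: a4 ^ c9 = 6d
byte 1: ab ^ a6 = 0d
byte 2: 88 ^ e5 = 6d
byte 3: e5 ^ e0 = 05
byte 4: 61 ^ 06 = 67
byte 5: 69 ^ ca = a3
byte 6: 36 ^ 35 = 03
byte 7: 49 ^ 0e = 47
byte 8: 9d ^ bf = 22
byte 9: d4 ^ e1 = 35
byte 10: 2a ^ c9 = e3
byte 11: 10 ^ a6 = b6
byte 12: 60 ^ e5 = 85

[109, 13, 109, 5, 103, 163, 3, 71, 34, 53, 227, 182, 133]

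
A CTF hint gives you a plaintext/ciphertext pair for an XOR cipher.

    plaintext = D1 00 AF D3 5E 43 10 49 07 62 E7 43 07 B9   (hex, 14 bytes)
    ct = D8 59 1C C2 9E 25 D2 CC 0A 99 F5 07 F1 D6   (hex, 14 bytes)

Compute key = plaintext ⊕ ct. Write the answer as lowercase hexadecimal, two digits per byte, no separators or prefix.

0959b311c066c2850dfb1244f66f

Since ct = plaintext ⊕ key, XORing both sides with plaintext gives key = plaintext ⊕ ct.
209 ⊕ 216 =   9
  0 ⊕  89 =  89
175 ⊕  28 = 179
211 ⊕ 194 =  17
 94 ⊕ 158 = 192
 67 ⊕  37 = 102
 16 ⊕ 210 = 194
 73 ⊕ 204 = 133
  7 ⊕  10 =  13
 98 ⊕ 153 = 251
231 ⊕ 245 =  18
 67 ⊕   7 =  68
  7 ⊕ 241 = 246
185 ⊕ 214 = 111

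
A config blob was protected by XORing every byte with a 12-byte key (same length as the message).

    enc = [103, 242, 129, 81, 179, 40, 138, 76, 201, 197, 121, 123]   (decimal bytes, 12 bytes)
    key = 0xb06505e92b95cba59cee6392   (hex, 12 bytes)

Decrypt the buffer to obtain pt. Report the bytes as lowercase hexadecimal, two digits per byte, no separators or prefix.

XOR is its own inverse, so applying the key byte-wise gives the result directly.
01100111 xor 10110000 = 11010111
11110010 xor 01100101 = 10010111
10000001 xor 00000101 = 10000100
01010001 xor 11101001 = 10111000
10110011 xor 00101011 = 10011000
00101000 xor 10010101 = 10111101
10001010 xor 11001011 = 01000001
01001100 xor 10100101 = 11101001
11001001 xor 10011100 = 01010101
11000101 xor 11101110 = 00101011
01111001 xor 01100011 = 00011010
01111011 xor 10010010 = 11101001

d79784b898bd41e9552b1ae9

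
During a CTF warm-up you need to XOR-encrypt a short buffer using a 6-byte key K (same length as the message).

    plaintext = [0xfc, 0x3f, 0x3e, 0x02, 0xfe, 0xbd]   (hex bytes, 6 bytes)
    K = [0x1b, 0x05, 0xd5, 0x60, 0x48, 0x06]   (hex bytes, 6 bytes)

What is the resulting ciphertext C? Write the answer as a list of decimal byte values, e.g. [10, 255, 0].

11111100 ⊕ 00011011 = 11100111
00111111 ⊕ 00000101 = 00111010
00111110 ⊕ 11010101 = 11101011
00000010 ⊕ 01100000 = 01100010
11111110 ⊕ 01001000 = 10110110
10111101 ⊕ 00000110 = 10111011

[231, 58, 235, 98, 182, 187]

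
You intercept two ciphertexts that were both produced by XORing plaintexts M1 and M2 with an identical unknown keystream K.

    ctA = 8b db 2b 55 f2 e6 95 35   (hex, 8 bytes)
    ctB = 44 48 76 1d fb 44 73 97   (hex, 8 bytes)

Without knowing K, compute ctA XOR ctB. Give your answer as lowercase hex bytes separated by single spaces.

cf 93 5d 48 09 a2 e6 a2

ctA ⊕ ctB = (M1 ⊕ K) ⊕ (M2 ⊕ K) = M1 ⊕ M2 — the shared key cancels under XOR.
byte 0: 8b XOR 44 = cf
byte 1: db XOR 48 = 93
byte 2: 2b XOR 76 = 5d
byte 3: 55 XOR 1d = 48
byte 4: f2 XOR fb = 09
byte 5: e6 XOR 44 = a2
byte 6: 95 XOR 73 = e6
byte 7: 35 XOR 97 = a2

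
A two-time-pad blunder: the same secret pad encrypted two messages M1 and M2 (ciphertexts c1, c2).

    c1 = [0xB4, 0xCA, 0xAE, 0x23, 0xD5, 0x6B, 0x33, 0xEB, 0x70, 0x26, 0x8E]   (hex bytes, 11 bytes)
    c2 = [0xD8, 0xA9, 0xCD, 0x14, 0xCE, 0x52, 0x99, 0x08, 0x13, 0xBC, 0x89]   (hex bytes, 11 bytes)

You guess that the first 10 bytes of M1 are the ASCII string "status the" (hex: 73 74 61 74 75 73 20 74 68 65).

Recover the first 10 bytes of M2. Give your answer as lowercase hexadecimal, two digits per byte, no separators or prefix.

First, c1 ⊕ c2 = (M1 ⊕ K) ⊕ (M2 ⊕ K) = M1 ⊕ M2, so the key drops out. Then M2 = (M1 ⊕ M2) ⊕ M1 over the first 10 bytes.
byte 0: (b4 XOR d8) XOR 73 = 6c XOR 73 = 1f
byte 1: (ca XOR a9) XOR 74 = 63 XOR 74 = 17
byte 2: (ae XOR cd) XOR 61 = 63 XOR 61 = 02
byte 3: (23 XOR 14) XOR 74 = 37 XOR 74 = 43
byte 4: (d5 XOR ce) XOR 75 = 1b XOR 75 = 6e
byte 5: (6b XOR 52) XOR 73 = 39 XOR 73 = 4a
byte 6: (33 XOR 99) XOR 20 = aa XOR 20 = 8a
byte 7: (eb XOR 08) XOR 74 = e3 XOR 74 = 97
byte 8: (70 XOR 13) XOR 68 = 63 XOR 68 = 0b
byte 9: (26 XOR bc) XOR 65 = 9a XOR 65 = ff

1f1702436e4a8a970bff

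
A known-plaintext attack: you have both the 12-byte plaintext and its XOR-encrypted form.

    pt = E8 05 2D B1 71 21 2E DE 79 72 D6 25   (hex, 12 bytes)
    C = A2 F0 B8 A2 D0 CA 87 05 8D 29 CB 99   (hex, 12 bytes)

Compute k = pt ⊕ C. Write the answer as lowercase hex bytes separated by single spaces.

4a f5 95 13 a1 eb a9 db f4 5b 1d bc

Since C = pt ⊕ k, XORing both sides with pt gives k = pt ⊕ C.
e8 XOR a2 = 4a
05 XOR f0 = f5
2d XOR b8 = 95
b1 XOR a2 = 13
71 XOR d0 = a1
21 XOR ca = eb
2e XOR 87 = a9
de XOR 05 = db
79 XOR 8d = f4
72 XOR 29 = 5b
d6 XOR cb = 1d
25 XOR 99 = bc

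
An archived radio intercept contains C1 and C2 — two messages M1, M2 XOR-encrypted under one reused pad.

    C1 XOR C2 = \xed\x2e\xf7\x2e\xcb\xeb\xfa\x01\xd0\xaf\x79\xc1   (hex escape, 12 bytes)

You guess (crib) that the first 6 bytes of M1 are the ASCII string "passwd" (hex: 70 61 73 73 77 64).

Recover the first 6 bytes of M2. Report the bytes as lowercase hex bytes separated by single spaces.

Since C1 ⊕ C2 = M1 ⊕ M2, XORing with the guessed M1 bytes yields the corresponding M2 bytes: M2 = (C1 ⊕ C2) ⊕ M1.
237 xor 112 = 157
 46 xor  97 =  79
247 xor 115 = 132
 46 xor 115 =  93
203 xor 119 = 188
235 xor 100 = 143

9d 4f 84 5d bc 8f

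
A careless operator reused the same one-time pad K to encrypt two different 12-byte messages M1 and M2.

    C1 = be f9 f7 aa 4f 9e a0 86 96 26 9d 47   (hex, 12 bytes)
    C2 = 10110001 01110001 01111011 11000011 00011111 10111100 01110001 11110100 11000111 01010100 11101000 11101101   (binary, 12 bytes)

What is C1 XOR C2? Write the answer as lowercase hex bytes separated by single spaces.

C1 ⊕ C2 = (M1 ⊕ K) ⊕ (M2 ⊕ K) = M1 ⊕ M2 — the shared key cancels under XOR.
byte 0: be XOR b1 = 0f
byte 1: f9 XOR 71 = 88
byte 2: f7 XOR 7b = 8c
byte 3: aa XOR c3 = 69
byte 4: 4f XOR 1f = 50
byte 5: 9e XOR bc = 22
byte 6: a0 XOR 71 = d1
byte 7: 86 XOR f4 = 72
byte 8: 96 XOR c7 = 51
byte 9: 26 XOR 54 = 72
byte 10: 9d XOR e8 = 75
byte 11: 47 XOR ed = aa

0f 88 8c 69 50 22 d1 72 51 72 75 aa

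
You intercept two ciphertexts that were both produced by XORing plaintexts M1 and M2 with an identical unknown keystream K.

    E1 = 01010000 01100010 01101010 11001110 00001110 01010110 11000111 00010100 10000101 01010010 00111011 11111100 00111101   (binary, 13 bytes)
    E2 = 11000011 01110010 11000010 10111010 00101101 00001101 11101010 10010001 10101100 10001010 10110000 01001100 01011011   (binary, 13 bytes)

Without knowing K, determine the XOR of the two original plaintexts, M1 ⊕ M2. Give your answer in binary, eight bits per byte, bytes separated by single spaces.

E1 ⊕ E2 = (M1 ⊕ K) ⊕ (M2 ⊕ K) = M1 ⊕ M2 — the shared key cancels under XOR.
50 XOR c3 = 93
62 XOR 72 = 10
6a XOR c2 = a8
ce XOR ba = 74
0e XOR 2d = 23
56 XOR 0d = 5b
c7 XOR ea = 2d
14 XOR 91 = 85
85 XOR ac = 29
52 XOR 8a = d8
3b XOR b0 = 8b
fc XOR 4c = b0
3d XOR 5b = 66

10010011 00010000 10101000 01110100 00100011 01011011 00101101 10000101 00101001 11011000 10001011 10110000 01100110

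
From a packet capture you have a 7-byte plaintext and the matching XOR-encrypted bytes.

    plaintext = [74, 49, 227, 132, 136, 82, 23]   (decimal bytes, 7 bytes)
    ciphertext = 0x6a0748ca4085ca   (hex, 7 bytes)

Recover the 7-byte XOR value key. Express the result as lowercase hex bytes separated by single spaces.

20 36 ab 4e c8 d7 dd

Since ciphertext = plaintext ⊕ key, XORing both sides with plaintext gives key = plaintext ⊕ ciphertext.
4a ^ 6a = 20
31 ^ 07 = 36
e3 ^ 48 = ab
84 ^ ca = 4e
88 ^ 40 = c8
52 ^ 85 = d7
17 ^ ca = dd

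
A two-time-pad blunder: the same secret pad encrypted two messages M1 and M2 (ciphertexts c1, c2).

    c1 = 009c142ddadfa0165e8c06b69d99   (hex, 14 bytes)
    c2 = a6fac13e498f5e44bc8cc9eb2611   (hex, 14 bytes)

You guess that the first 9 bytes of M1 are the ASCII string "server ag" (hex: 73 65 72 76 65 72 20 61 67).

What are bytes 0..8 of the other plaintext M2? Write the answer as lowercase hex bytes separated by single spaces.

First, c1 ⊕ c2 = (M1 ⊕ K) ⊕ (M2 ⊕ K) = M1 ⊕ M2, so the key drops out. Then M2 = (M1 ⊕ M2) ⊕ M1 over the first 9 bytes.
byte 0: (00 ⊕ a6) ⊕ 73 = a6 ⊕ 73 = d5
byte 1: (9c ⊕ fa) ⊕ 65 = 66 ⊕ 65 = 03
byte 2: (14 ⊕ c1) ⊕ 72 = d5 ⊕ 72 = a7
byte 3: (2d ⊕ 3e) ⊕ 76 = 13 ⊕ 76 = 65
byte 4: (da ⊕ 49) ⊕ 65 = 93 ⊕ 65 = f6
byte 5: (df ⊕ 8f) ⊕ 72 = 50 ⊕ 72 = 22
byte 6: (a0 ⊕ 5e) ⊕ 20 = fe ⊕ 20 = de
byte 7: (16 ⊕ 44) ⊕ 61 = 52 ⊕ 61 = 33
byte 8: (5e ⊕ bc) ⊕ 67 = e2 ⊕ 67 = 85

d5 03 a7 65 f6 22 de 33 85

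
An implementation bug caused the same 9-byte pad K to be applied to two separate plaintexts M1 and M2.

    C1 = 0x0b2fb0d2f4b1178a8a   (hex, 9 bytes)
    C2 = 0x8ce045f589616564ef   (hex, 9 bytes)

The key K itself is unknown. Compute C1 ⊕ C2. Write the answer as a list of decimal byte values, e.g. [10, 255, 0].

[135, 207, 245, 39, 125, 208, 114, 238, 101]

C1 ⊕ C2 = (M1 ⊕ K) ⊕ (M2 ⊕ K) = M1 ⊕ M2 — the shared key cancels under XOR.
byte 0: 0b xor 8c = 87
byte 1: 2f xor e0 = cf
byte 2: b0 xor 45 = f5
byte 3: d2 xor f5 = 27
byte 4: f4 xor 89 = 7d
byte 5: b1 xor 61 = d0
byte 6: 17 xor 65 = 72
byte 7: 8a xor 64 = ee
byte 8: 8a xor ef = 65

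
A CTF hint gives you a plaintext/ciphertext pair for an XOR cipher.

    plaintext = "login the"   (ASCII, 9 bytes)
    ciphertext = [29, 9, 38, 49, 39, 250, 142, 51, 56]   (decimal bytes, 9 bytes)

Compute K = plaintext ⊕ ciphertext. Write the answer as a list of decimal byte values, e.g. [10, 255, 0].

[113, 102, 65, 88, 73, 218, 250, 91, 93]

Since ciphertext = plaintext ⊕ K, XORing both sides with plaintext gives K = plaintext ⊕ ciphertext.
byte 0: 108 ^  29 = 113
byte 1: 111 ^   9 = 102
byte 2: 103 ^  38 =  65
byte 3: 105 ^  49 =  88
byte 4: 110 ^  39 =  73
byte 5:  32 ^ 250 = 218
byte 6: 116 ^ 142 = 250
byte 7: 104 ^  51 =  91
byte 8: 101 ^  56 =  93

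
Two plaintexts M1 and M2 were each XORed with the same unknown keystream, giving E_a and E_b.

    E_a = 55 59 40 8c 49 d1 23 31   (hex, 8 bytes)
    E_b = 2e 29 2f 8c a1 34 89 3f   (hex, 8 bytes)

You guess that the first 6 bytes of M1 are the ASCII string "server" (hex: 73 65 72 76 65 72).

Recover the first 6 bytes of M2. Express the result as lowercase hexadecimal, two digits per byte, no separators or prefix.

First, E_a ⊕ E_b = (M1 ⊕ K) ⊕ (M2 ⊕ K) = M1 ⊕ M2, so the key drops out. Then M2 = (M1 ⊕ M2) ⊕ M1 over the first 6 bytes.
byte 0: (55 XOR 2e) XOR 73 = 7b XOR 73 = 08
byte 1: (59 XOR 29) XOR 65 = 70 XOR 65 = 15
byte 2: (40 XOR 2f) XOR 72 = 6f XOR 72 = 1d
byte 3: (8c XOR 8c) XOR 76 = 00 XOR 76 = 76
byte 4: (49 XOR a1) XOR 65 = e8 XOR 65 = 8d
byte 5: (d1 XOR 34) XOR 72 = e5 XOR 72 = 97

08151d768d97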